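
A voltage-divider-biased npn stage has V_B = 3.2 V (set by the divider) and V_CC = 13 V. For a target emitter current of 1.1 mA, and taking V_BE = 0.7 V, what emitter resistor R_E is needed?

R_E ≈ 2.3 kΩ

V_E = V_B − V_BE = 3.2 − 0.7 = 2.5 V.
R_E = V_E / I_E = 2.5 / 1.1 = 2.27 kΩ.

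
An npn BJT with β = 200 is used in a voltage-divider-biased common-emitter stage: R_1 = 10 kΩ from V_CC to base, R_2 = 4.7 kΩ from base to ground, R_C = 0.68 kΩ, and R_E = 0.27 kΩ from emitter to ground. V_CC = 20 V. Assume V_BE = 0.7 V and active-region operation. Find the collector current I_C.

I_C ≈ 20 mA

Thevenize the base divider: V_Th = V_CC·R_2/(R_1+R_2) = 20×4.7/14.7 = 6.39 V, R_Th = R_1‖R_2 = 3.2 kΩ.
Base-emitter loop: V_Th = I_B·R_Th + V_BE + (β+1)I_B·R_E, so I_B = (6.39 − 0.7) / (3.2 + 201×0.27) = 0.0991 mA.
I_C = β·I_B = 200×0.0991 = 19.8 mA, and I_E = (β+1)I_B = 19.9 mA.
V_CE = V_CC − I_C·R_C − I_E·R_E = 20 − 19.8×0.68 − 19.9×0.27 = 1.15 V.
V_CE = 1.15 V > 0.2 V confirms active-region operation.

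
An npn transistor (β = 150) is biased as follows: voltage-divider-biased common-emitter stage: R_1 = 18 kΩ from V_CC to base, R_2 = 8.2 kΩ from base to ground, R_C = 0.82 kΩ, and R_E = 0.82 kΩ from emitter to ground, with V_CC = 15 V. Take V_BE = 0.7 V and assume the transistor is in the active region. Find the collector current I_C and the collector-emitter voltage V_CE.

Thevenize the base divider: V_Th = V_CC·R_2/(R_1+R_2) = 15×8.2/26.2 = 4.69 V, R_Th = R_1‖R_2 = 5.63 kΩ.
Base-emitter loop: V_Th = I_B·R_Th + V_BE + (β+1)I_B·R_E, so I_B = (4.69 − 0.7) / (5.63 + 151×0.82) = 0.0309 mA.
I_C = β·I_B = 150×0.0309 = 4.63 mA, and I_E = (β+1)I_B = 4.66 mA.
V_CE = V_CC − I_C·R_C − I_E·R_E = 15 − 4.63×0.82 − 4.66×0.82 = 7.38 V.
V_CE = 7.38 V > 0.2 V confirms active-region operation.

I_C ≈ 4.6 mA, V_CE ≈ 7.4 V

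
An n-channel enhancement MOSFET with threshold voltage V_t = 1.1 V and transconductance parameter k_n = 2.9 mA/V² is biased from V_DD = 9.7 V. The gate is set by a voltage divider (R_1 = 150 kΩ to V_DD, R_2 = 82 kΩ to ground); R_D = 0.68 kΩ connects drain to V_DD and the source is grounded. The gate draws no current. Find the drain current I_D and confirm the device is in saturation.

I_D ≈ 7.9 mA

V_G = V_DD·R_2/(R_1+R_2) = 9.7×82/232 = 3.43 V. With the source grounded, V_GS = V_G = 3.43 V.
Assume saturation: I_D = (k_n/2)(V_GS − V_t)² = (2.9/2)×(3.43 − 1.1)² = 1.45×2.33² = 7.86 mA.
V_DS = V_DD − I_D·R_D = 9.7 − 7.86×0.68 = 4.35 V.
Saturation requires V_DS ≥ V_GS − V_t = 2.33 V; 4.35 ≥ 2.33 ✓.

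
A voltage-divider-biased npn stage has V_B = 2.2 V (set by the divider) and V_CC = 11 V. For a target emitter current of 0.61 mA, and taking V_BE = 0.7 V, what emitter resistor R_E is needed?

V_E = V_B − V_BE = 2.2 − 0.7 = 1.5 V.
R_E = V_E / I_E = 1.5 / 0.61 = 2.46 kΩ.

R_E ≈ 2.5 kΩ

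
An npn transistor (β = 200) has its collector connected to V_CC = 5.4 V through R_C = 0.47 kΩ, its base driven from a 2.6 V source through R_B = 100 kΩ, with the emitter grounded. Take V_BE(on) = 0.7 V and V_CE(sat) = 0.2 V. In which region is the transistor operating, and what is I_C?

Assume active. Base-emitter loop: I_B = (V_BB − V_BE)/R_B = (2.6 − 0.7)/100 = 0.019 mA.
I_C = β·I_B = 200×0.019 = 3.8 mA.
V_CE = V_CC − I_C·R_C = 5.4 − 3.8×0.47 = 3.61 V > V_CE(sat), so the active-region assumption holds.

active; I_C ≈ 3.8 mA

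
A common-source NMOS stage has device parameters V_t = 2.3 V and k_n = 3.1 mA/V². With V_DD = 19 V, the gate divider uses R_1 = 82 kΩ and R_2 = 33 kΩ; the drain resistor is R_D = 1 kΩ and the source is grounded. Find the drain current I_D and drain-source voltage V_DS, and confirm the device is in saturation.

I_D ≈ 15 mA, V_DS ≈ 3.6 V

V_G = V_DD·R_2/(R_1+R_2) = 19×33/115 = 5.45 V. With the source grounded, V_GS = V_G = 5.45 V.
Assume saturation: I_D = (k_n/2)(V_GS − V_t)² = (3.1/2)×(5.45 − 2.3)² = 1.55×3.15² = 15.4 mA.
V_DS = V_DD − I_D·R_D = 19 − 15.4×1 = 3.6 V.
Saturation requires V_DS ≥ V_GS − V_t = 3.15 V; 3.6 ≥ 3.15 ✓.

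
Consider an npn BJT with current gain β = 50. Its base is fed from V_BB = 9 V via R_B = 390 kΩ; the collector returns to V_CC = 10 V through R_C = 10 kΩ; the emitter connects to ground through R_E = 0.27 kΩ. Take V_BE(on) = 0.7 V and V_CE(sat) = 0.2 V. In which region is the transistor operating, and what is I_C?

saturation; I_C ≈ 0.95 mA

Assume active: I_B = (9 − 0.7)/(390 + 51×0.27) = 0.0206 mA, I_C = β·I_B = 1.03 mA.
Then V_CE = 10 − 1.03×10 − 1.05×0.27 = -0.561 V < 0.2 V — the active assumption fails.
Re-solve with V_CE = 0.2 V. KCL at the emitter: V_E/R_E = (V_BB−0.7−V_E)/R_B + (V_CC−0.2−V_E)/R_C, giving V_E = 0.263 V.
I_C = (V_CC − 0.2 − V_E)/R_C = (9.8 − 0.263)/10 = 0.954 mA.
Check: I_B = (8.3 − 0.263)/390 = 0.0206 mA, and β·I_B = 1.03 mA > I_C, confirming saturation.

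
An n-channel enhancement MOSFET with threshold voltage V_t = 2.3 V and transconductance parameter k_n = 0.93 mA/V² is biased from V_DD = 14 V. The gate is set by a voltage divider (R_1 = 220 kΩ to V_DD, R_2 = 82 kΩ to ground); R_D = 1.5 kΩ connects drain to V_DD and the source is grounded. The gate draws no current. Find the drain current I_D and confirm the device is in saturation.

V_G = V_DD·R_2/(R_1+R_2) = 14×82/302 = 3.8 V. With the source grounded, V_GS = V_G = 3.8 V.
Assume saturation: I_D = (k_n/2)(V_GS − V_t)² = (0.93/2)×(3.8 − 2.3)² = 0.465×1.5² = 1.05 mA.
V_DS = V_DD − I_D·R_D = 14 − 1.05×1.5 = 12.4 V.
Saturation requires V_DS ≥ V_GS − V_t = 1.5 V; 12.4 ≥ 1.5 ✓.

I_D ≈ 1 mA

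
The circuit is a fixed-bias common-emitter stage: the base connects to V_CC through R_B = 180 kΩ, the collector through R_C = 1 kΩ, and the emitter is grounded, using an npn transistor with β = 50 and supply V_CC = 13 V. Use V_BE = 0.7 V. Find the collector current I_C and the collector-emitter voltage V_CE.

Base loop: V_CC = I_B·R_B + V_BE, so I_B = (13 − 0.7)/180 kΩ = 0.0683 mA.
In the active region I_C = β·I_B = 50 × 0.0683 = 3.42 mA.
Collector loop: V_CE = V_CC − I_C·R_C = 13 − 3.42×1 = 9.58 V.
Since V_CE = 9.58 V > V_CE(sat) ≈ 0.2 V, the transistor is in the active region as assumed.

I_C ≈ 3.4 mA, V_CE ≈ 9.6 V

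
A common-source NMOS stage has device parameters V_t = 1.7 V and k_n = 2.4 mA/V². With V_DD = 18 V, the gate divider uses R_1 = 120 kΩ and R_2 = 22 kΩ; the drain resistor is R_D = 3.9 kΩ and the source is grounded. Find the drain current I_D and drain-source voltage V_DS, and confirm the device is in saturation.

I_D ≈ 1.4 mA, V_DS ≈ 12 V

V_G = V_DD·R_2/(R_1+R_2) = 18×22/142 = 2.79 V. With the source grounded, V_GS = V_G = 2.79 V.
Assume saturation: I_D = (k_n/2)(V_GS − V_t)² = (2.4/2)×(2.79 − 1.7)² = 1.2×1.09² = 1.42 mA.
V_DS = V_DD − I_D·R_D = 18 − 1.42×3.9 = 12.5 V.
Saturation requires V_DS ≥ V_GS − V_t = 1.09 V; 12.5 ≥ 1.09 ✓.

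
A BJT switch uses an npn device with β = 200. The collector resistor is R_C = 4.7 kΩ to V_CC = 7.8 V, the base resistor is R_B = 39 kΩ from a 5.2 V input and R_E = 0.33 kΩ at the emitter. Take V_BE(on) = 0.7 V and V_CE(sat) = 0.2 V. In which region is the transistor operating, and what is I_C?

saturation; I_C ≈ 1.5 mA

Assume active: I_B = (5.2 − 0.7)/(39 + 201×0.33) = 0.0427 mA, I_C = β·I_B = 8.54 mA.
Then V_CE = 7.8 − 8.54×4.7 − 8.59×0.33 = -35.2 V < 0.2 V — the active assumption fails.
Re-solve with V_CE = 0.2 V. KCL at the emitter: V_E/R_E = (V_BB−0.7−V_E)/R_B + (V_CC−0.2−V_E)/R_C, giving V_E = 0.53 V.
I_C = (V_CC − 0.2 − V_E)/R_C = (7.6 − 0.53)/4.7 = 1.5 mA.
Check: I_B = (4.5 − 0.53)/39 = 0.102 mA, and β·I_B = 20.4 mA > I_C, confirming saturation.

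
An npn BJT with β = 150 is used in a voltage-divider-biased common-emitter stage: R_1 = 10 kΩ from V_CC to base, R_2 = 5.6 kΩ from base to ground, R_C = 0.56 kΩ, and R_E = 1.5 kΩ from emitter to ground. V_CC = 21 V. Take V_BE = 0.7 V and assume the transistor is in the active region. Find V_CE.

Thevenize the base divider: V_Th = V_CC·R_2/(R_1+R_2) = 21×5.6/15.6 = 7.54 V, R_Th = R_1‖R_2 = 3.59 kΩ.
Base-emitter loop: V_Th = I_B·R_Th + V_BE + (β+1)I_B·R_E, so I_B = (7.54 − 0.7) / (3.59 + 151×1.5) = 0.0297 mA.
I_C = β·I_B = 150×0.0297 = 4.46 mA, and I_E = (β+1)I_B = 4.49 mA.
V_CE = V_CC − I_C·R_C − I_E·R_E = 21 − 4.46×0.56 − 4.49×1.5 = 11.8 V.
V_CE = 11.8 V > 0.2 V confirms active-region operation.

V_CE ≈ 12 V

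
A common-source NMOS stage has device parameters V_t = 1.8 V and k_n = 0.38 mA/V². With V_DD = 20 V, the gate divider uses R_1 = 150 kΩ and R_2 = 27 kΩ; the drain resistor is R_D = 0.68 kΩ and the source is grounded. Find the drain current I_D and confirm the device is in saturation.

V_G = V_DD·R_2/(R_1+R_2) = 20×27/177 = 3.05 V. With the source grounded, V_GS = V_G = 3.05 V.
Assume saturation: I_D = (k_n/2)(V_GS − V_t)² = (0.38/2)×(3.05 − 1.8)² = 0.19×1.25² = 0.297 mA.
V_DS = V_DD − I_D·R_D = 20 − 0.297×0.68 = 19.8 V.
Saturation requires V_DS ≥ V_GS − V_t = 1.25 V; 19.8 ≥ 1.25 ✓.

I_D ≈ 0.3 mA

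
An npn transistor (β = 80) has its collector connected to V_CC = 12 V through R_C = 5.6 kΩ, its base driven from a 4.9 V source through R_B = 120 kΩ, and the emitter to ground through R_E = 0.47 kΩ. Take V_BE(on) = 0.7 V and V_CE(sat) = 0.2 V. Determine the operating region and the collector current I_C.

saturation; I_C ≈ 1.9 mA

Assume active: I_B = (4.9 − 0.7)/(120 + 81×0.47) = 0.0266 mA, I_C = β·I_B = 2.13 mA.
Then V_CE = 12 − 2.13×5.6 − 2.15×0.47 = -0.915 V < 0.2 V — the active assumption fails.
Re-solve with V_CE = 0.2 V. KCL at the emitter: V_E/R_E = (V_BB−0.7−V_E)/R_B + (V_CC−0.2−V_E)/R_C, giving V_E = 0.926 V.
I_C = (V_CC − 0.2 − V_E)/R_C = (11.8 − 0.926)/5.6 = 1.94 mA.
Check: I_B = (4.2 − 0.926)/120 = 0.0273 mA, and β·I_B = 2.18 mA > I_C, confirming saturation.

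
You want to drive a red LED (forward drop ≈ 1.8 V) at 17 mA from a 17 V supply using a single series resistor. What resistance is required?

R ≈ 0.89 kΩ

The resistor drops V_S − V_D = 17 − 1.8 = 15.2 V at 17 mA.
R = 15.2 V / 17 mA = 0.894 kΩ.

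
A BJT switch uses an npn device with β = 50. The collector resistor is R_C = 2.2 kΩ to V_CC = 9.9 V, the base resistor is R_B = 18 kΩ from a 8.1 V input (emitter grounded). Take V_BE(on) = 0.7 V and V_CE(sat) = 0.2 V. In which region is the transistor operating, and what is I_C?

saturation; I_C ≈ 4.4 mA

Assume active: I_B = (8.1 − 0.7)/18 = 0.411 mA, giving I_C = β·I_B = 20.6 mA.
But then V_CE = 9.9 − 20.6×2.2 = -35.3 V < V_CE(sat) = 0.2 V — impossible in the active region.
So the transistor is saturated. With V_CE = 0.2 V, I_C = (V_CC − 0.2)/R_C = 9.7/2.2 = 4.41 mA.
Check: β·I_B = 20.6 mA > I_C = 4.41 mA, confirming saturation.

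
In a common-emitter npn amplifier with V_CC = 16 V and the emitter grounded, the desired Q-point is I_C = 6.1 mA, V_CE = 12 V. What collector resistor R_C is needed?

Collector loop: V_CC = I_C·R_C + V_CE.
R_C = (V_CC − V_CE)/I_C = (16 − 12)/6.1 = 0.656 kΩ.

R_C ≈ 0.66 kΩ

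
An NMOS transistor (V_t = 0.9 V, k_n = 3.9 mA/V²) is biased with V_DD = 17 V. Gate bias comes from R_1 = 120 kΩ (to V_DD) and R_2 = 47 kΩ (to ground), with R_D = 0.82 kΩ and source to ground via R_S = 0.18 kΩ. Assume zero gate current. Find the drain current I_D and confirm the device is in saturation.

V_G = V_DD·R_2/(R_1+R_2) = 17×47/167 = 4.78 V.
Assume saturation: I_D = (k_n/2)(V_GS − V_t)² with V_GS = V_G − I_D·R_S = 4.78 − 0.18·I_D.
Substituting gives 0.0632·I_D² − 3.73·I_D + 29.4 = 0, with roots I_D = 9.39 or 49.6 mA.
The root I_D = 49.6 mA gives V_GS = -4.14 V ≤ V_t, so take I_D = 9.39 mA.
Then V_GS = 3.09 V and V_DS = V_DD − I_D(R_D+R_S) = 17 − 9.39×1 = 7.61 V.
Saturation requires V_DS ≥ V_GS − V_t = 2.19 V; 7.61 ≥ 2.19 ✓.

I_D ≈ 9.4 mA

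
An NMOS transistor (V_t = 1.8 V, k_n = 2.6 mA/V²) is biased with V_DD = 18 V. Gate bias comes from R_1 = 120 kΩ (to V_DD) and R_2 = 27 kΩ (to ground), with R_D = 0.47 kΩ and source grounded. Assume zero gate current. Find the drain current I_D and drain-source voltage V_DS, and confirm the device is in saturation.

V_G = V_DD·R_2/(R_1+R_2) = 18×27/147 = 3.31 V. With the source grounded, V_GS = V_G = 3.31 V.
Assume saturation: I_D = (k_n/2)(V_GS − V_t)² = (2.6/2)×(3.31 − 1.8)² = 1.3×1.51² = 2.95 mA.
V_DS = V_DD − I_D·R_D = 18 − 2.95×0.47 = 16.6 V.
Saturation requires V_DS ≥ V_GS − V_t = 1.51 V; 16.6 ≥ 1.51 ✓.

I_D ≈ 2.9 mA, V_DS ≈ 17 V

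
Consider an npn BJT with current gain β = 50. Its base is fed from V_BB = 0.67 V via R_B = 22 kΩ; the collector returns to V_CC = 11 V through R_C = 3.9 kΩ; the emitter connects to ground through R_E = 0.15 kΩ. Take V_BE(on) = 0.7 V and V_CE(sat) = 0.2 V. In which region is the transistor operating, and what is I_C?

cutoff; I_C ≈ 0

V_BB = 0.67 V ≤ V_BE(on) = 0.7 V, so the base-emitter junction is not forward biased.
The transistor is in cutoff: I_B = I_C = 0.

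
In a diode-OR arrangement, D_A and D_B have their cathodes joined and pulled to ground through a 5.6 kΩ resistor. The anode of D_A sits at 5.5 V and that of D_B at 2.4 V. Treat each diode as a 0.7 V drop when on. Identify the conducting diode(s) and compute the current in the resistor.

Only D_A conducts; I_R ≈ 0.86 mA

Assume both conduct. Then node N would need to be at both 5.5−0.7 = 4.8 V and 2.4−0.7 = 1.7 V, which is impossible.
Assume only D_A conducts: V_N = 5.5 − 0.7 = 4.8 V, so I_R = 4.8/5.6 = 0.857 mA.
Check D_B: its anode-to-cathode voltage is 2.4 − 4.8 = -2.4 V < 0.7 V, so it is off. The assumption is consistent.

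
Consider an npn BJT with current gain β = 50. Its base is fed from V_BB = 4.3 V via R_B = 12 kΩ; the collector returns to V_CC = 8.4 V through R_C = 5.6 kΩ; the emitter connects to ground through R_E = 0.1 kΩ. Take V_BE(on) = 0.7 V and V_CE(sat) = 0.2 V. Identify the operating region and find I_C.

saturation; I_C ≈ 1.4 mA

Assume active: I_B = (4.3 − 0.7)/(12 + 51×0.1) = 0.211 mA, I_C = β·I_B = 10.5 mA.
Then V_CE = 8.4 − 10.5×5.6 − 10.7×0.1 = -51.6 V < 0.2 V — the active assumption fails.
Re-solve with V_CE = 0.2 V. KCL at the emitter: V_E/R_E = (V_BB−0.7−V_E)/R_B + (V_CC−0.2−V_E)/R_C, giving V_E = 0.172 V.
I_C = (V_CC − 0.2 − V_E)/R_C = (8.2 − 0.172)/5.6 = 1.43 mA.
Check: I_B = (3.6 − 0.172)/12 = 0.286 mA, and β·I_B = 14.3 mA > I_C, confirming saturation.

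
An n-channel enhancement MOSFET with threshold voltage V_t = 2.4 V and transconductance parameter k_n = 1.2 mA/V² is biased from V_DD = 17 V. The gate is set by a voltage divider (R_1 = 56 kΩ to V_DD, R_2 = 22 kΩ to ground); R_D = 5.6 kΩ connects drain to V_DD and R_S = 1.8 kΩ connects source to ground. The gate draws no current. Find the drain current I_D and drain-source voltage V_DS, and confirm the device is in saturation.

V_G = V_DD·R_2/(R_1+R_2) = 17×22/78 = 4.79 V.
Assume saturation: I_D = (k_n/2)(V_GS − V_t)² with V_GS = V_G − I_D·R_S = 4.79 − 1.8·I_D.
Substituting gives 1.94·I_D² − 6.17·I_D + 3.44 = 0, with roots I_D = 0.721 or 2.45 mA.
The root I_D = 2.45 mA gives V_GS = 0.378 V ≤ V_t, so take I_D = 0.721 mA.
Then V_GS = 3.5 V and V_DS = V_DD − I_D(R_D+R_S) = 17 − 0.721×7.4 = 11.7 V.
Saturation requires V_DS ≥ V_GS − V_t = 1.1 V; 11.7 ≥ 1.1 ✓.

I_D ≈ 0.72 mA, V_DS ≈ 12 V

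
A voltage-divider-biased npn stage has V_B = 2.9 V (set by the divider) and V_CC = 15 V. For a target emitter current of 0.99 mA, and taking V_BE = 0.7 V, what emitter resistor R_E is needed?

R_E ≈ 2.2 kΩ

V_E = V_B − V_BE = 2.9 − 0.7 = 2.2 V.
R_E = V_E / I_E = 2.2 / 0.99 = 2.22 kΩ.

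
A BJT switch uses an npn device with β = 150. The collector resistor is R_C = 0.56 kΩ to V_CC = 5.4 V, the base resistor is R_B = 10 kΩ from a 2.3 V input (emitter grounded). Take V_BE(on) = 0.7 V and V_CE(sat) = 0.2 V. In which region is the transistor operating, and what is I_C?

saturation; I_C ≈ 9.3 mA

Assume active: I_B = (2.3 − 0.7)/10 = 0.16 mA, giving I_C = β·I_B = 24 mA.
But then V_CE = 5.4 − 24×0.56 = -8.04 V < V_CE(sat) = 0.2 V — impossible in the active region.
So the transistor is saturated. With V_CE = 0.2 V, I_C = (V_CC − 0.2)/R_C = 5.2/0.56 = 9.29 mA.
Check: β·I_B = 24 mA > I_C = 9.29 mA, confirming saturation.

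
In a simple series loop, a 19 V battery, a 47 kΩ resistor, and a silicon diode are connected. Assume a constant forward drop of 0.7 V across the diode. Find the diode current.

I ≈ 0.39 mA

KVL around the loop: 19 = V_D + I·R = 0.7 + I × 47 kΩ.
So I = (19 − 0.7) / 47 kΩ = 18.3 / 47 = 0.389 mA.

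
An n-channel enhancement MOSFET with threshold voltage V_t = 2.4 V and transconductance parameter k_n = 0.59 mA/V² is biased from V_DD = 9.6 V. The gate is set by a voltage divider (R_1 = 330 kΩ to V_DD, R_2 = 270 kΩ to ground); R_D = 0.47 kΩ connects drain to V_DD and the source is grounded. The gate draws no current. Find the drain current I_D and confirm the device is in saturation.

I_D ≈ 1.1 mA

V_G = V_DD·R_2/(R_1+R_2) = 9.6×270/600 = 4.32 V. With the source grounded, V_GS = V_G = 4.32 V.
Assume saturation: I_D = (k_n/2)(V_GS − V_t)² = (0.59/2)×(4.32 − 2.4)² = 0.295×1.92² = 1.09 mA.
V_DS = V_DD − I_D·R_D = 9.6 − 1.09×0.47 = 9.09 V.
Saturation requires V_DS ≥ V_GS − V_t = 1.92 V; 9.09 ≥ 1.92 ✓.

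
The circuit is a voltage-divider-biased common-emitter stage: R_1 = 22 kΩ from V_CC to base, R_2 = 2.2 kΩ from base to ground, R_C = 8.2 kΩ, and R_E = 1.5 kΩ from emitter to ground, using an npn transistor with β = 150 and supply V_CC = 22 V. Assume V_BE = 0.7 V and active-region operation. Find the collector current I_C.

Thevenize the base divider: V_Th = V_CC·R_2/(R_1+R_2) = 22×2.2/24.2 = 2 V, R_Th = R_1‖R_2 = 2 kΩ.
Base-emitter loop: V_Th = I_B·R_Th + V_BE + (β+1)I_B·R_E, so I_B = (2 − 0.7) / (2 + 151×1.5) = 0.00569 mA.
I_C = β·I_B = 150×0.00569 = 0.853 mA, and I_E = (β+1)I_B = 0.859 mA.
V_CE = V_CC − I_C·R_C − I_E·R_E = 22 − 0.853×8.2 − 0.859×1.5 = 13.7 V.
V_CE = 13.7 V > 0.2 V confirms active-region operation.

I_C ≈ 0.85 mA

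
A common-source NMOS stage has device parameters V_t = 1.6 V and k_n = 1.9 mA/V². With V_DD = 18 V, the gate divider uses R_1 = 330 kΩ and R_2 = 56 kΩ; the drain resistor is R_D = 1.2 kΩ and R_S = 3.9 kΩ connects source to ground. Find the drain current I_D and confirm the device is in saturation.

I_D ≈ 0.16 mA

V_G = V_DD·R_2/(R_1+R_2) = 18×56/386 = 2.61 V.
Assume saturation: I_D = (k_n/2)(V_GS − V_t)² with V_GS = V_G − I_D·R_S = 2.61 − 3.9·I_D.
Substituting gives 14.4·I_D² − 8.49·I_D + 0.972 = 0, with roots I_D = 0.156 or 0.432 mA.
The root I_D = 0.432 mA gives V_GS = 0.925 V ≤ V_t, so take I_D = 0.156 mA.
Then V_GS = 2 V and V_DS = V_DD − I_D(R_D+R_S) = 18 − 0.156×5.1 = 17.2 V.
Saturation requires V_DS ≥ V_GS − V_t = 0.405 V; 17.2 ≥ 0.405 ✓.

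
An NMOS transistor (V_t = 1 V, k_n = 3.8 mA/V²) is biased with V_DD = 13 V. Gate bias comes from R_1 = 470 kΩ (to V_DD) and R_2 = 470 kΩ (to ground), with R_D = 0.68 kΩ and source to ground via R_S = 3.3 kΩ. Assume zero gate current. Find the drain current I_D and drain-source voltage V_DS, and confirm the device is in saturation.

V_G = V_DD·R_2/(R_1+R_2) = 13×470/940 = 6.5 V.
Assume saturation: I_D = (k_n/2)(V_GS − V_t)² with V_GS = V_G − I_D·R_S = 6.5 − 3.3·I_D.
Substituting gives 20.7·I_D² − 70·I_D + 57.5 = 0, with roots I_D = 1.41 or 1.98 mA.
The root I_D = 1.98 mA gives V_GS = -0.0197 V ≤ V_t, so take I_D = 1.41 mA.
Then V_GS = 1.86 V and V_DS = V_DD − I_D(R_D+R_S) = 13 − 1.41×3.98 = 7.4 V.
Saturation requires V_DS ≥ V_GS − V_t = 0.86 V; 7.4 ≥ 0.86 ✓.

I_D ≈ 1.4 mA, V_DS ≈ 7.4 V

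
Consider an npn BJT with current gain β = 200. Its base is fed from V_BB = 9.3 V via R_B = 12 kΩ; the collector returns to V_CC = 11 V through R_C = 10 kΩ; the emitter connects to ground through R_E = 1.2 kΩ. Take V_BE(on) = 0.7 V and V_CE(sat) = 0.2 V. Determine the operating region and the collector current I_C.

saturation; I_C ≈ 0.9 mA

Assume active: I_B = (9.3 − 0.7)/(12 + 201×1.2) = 0.034 mA, I_C = β·I_B = 6.79 mA.
Then V_CE = 11 − 6.79×10 − 6.83×1.2 = -65.1 V < 0.2 V — the active assumption fails.
Re-solve with V_CE = 0.2 V. KCL at the emitter: V_E/R_E = (V_BB−0.7−V_E)/R_B + (V_CC−0.2−V_E)/R_C, giving V_E = 1.77 V.
I_C = (V_CC − 0.2 − V_E)/R_C = (10.8 − 1.77)/10 = 0.903 mA.
Check: I_B = (8.6 − 1.77)/12 = 0.569 mA, and β·I_B = 114 mA > I_C, confirming saturation.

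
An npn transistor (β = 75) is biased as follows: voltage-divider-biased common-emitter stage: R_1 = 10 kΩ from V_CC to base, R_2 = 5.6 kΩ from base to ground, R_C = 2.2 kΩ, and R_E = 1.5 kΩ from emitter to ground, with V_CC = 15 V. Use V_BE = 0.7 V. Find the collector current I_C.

Thevenize the base divider: V_Th = V_CC·R_2/(R_1+R_2) = 15×5.6/15.6 = 5.38 V, R_Th = R_1‖R_2 = 3.59 kΩ.
Base-emitter loop: V_Th = I_B·R_Th + V_BE + (β+1)I_B·R_E, so I_B = (5.38 − 0.7) / (3.59 + 76×1.5) = 0.0398 mA.
I_C = β·I_B = 75×0.0398 = 2.99 mA, and I_E = (β+1)I_B = 3.03 mA.
V_CE = V_CC − I_C·R_C − I_E·R_E = 15 − 2.99×2.2 − 3.03×1.5 = 3.89 V.
V_CE = 3.89 V > 0.2 V confirms active-region operation.

I_C ≈ 3 mA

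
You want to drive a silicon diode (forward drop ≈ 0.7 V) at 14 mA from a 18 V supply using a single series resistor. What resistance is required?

The resistor drops V_S − V_D = 18 − 0.7 = 17.3 V at 14 mA.
R = 17.3 V / 14 mA = 1.24 kΩ.

R ≈ 1.2 kΩ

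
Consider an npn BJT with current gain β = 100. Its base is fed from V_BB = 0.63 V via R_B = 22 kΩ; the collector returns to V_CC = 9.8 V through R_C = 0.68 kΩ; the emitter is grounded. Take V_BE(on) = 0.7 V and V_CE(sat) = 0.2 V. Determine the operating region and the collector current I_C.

cutoff; I_C ≈ 0

V_BB = 0.63 V ≤ V_BE(on) = 0.7 V, so the base-emitter junction is not forward biased.
The transistor is in cutoff: I_B = I_C = 0.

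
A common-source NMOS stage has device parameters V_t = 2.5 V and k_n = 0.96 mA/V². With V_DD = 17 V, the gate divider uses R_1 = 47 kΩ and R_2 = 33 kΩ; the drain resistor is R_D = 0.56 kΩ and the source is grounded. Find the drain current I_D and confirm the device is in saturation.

I_D ≈ 9.8 mA

V_G = V_DD·R_2/(R_1+R_2) = 17×33/80 = 7.01 V. With the source grounded, V_GS = V_G = 7.01 V.
Assume saturation: I_D = (k_n/2)(V_GS − V_t)² = (0.96/2)×(7.01 − 2.5)² = 0.48×4.51² = 9.77 mA.
V_DS = V_DD − I_D·R_D = 17 − 9.77×0.56 = 11.5 V.
Saturation requires V_DS ≥ V_GS − V_t = 4.51 V; 11.5 ≥ 4.51 ✓.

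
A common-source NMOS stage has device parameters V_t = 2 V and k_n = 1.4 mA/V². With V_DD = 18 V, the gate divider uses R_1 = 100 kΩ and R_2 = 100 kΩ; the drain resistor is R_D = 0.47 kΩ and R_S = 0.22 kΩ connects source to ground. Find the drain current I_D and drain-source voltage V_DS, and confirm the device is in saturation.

V_G = V_DD·R_2/(R_1+R_2) = 18×100/200 = 9 V.
Assume saturation: I_D = (k_n/2)(V_GS − V_t)² with V_GS = V_G − I_D·R_S = 9 − 0.22·I_D.
Substituting gives 0.0339·I_D² − 3.16·I_D + 34.3 = 0, with roots I_D = 12.6 or 80.6 mA.
The root I_D = 80.6 mA gives V_GS = -8.73 V ≤ V_t, so take I_D = 12.6 mA.
Then V_GS = 6.24 V and V_DS = V_DD − I_D(R_D+R_S) = 18 − 12.6×0.69 = 9.33 V.
Saturation requires V_DS ≥ V_GS − V_t = 4.24 V; 9.33 ≥ 4.24 ✓.

I_D ≈ 13 mA, V_DS ≈ 9.3 V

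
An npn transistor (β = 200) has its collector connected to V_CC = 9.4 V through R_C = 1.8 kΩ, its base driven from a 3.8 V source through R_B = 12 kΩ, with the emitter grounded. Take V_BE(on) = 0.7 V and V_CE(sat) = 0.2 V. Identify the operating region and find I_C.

saturation; I_C ≈ 5.1 mA

Assume active: I_B = (3.8 − 0.7)/12 = 0.258 mA, giving I_C = β·I_B = 51.7 mA.
But then V_CE = 9.4 − 51.7×1.8 = -83.6 V < V_CE(sat) = 0.2 V — impossible in the active region.
So the transistor is saturated. With V_CE = 0.2 V, I_C = (V_CC − 0.2)/R_C = 9.2/1.8 = 5.11 mA.
Check: β·I_B = 51.7 mA > I_C = 5.11 mA, confirming saturation.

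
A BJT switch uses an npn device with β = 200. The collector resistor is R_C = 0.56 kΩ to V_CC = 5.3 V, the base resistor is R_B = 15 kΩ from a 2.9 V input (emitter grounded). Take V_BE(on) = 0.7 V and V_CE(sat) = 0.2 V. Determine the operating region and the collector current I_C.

Assume active: I_B = (2.9 − 0.7)/15 = 0.147 mA, giving I_C = β·I_B = 29.3 mA.
But then V_CE = 5.3 − 29.3×0.56 = -11.1 V < V_CE(sat) = 0.2 V — impossible in the active region.
So the transistor is saturated. With V_CE = 0.2 V, I_C = (V_CC − 0.2)/R_C = 5.1/0.56 = 9.11 mA.
Check: β·I_B = 29.3 mA > I_C = 9.11 mA, confirming saturation.

saturation; I_C ≈ 9.1 mA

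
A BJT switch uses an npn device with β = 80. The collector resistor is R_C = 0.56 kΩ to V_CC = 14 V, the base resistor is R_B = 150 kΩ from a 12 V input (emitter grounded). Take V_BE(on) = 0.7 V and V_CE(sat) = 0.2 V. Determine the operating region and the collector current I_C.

Assume active. Base-emitter loop: I_B = (V_BB − V_BE)/R_B = (12 − 0.7)/150 = 0.0753 mA.
I_C = β·I_B = 80×0.0753 = 6.03 mA.
V_CE = V_CC − I_C·R_C = 14 − 6.03×0.56 = 10.6 V > V_CE(sat), so the active-region assumption holds.

active; I_C ≈ 6 mA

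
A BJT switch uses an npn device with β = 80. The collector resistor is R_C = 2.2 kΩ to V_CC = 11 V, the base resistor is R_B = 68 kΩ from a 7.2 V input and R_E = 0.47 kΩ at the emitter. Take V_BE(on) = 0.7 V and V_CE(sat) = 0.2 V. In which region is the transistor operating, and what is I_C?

Assume active: I_B = (7.2 − 0.7)/(68 + 81×0.47) = 0.0613 mA, I_C = β·I_B = 4.9 mA.
Then V_CE = 11 − 4.9×2.2 − 4.96×0.47 = -2.12 V < 0.2 V — the active assumption fails.
Re-solve with V_CE = 0.2 V. KCL at the emitter: V_E/R_E = (V_BB−0.7−V_E)/R_B + (V_CC−0.2−V_E)/R_C, giving V_E = 1.93 V.
I_C = (V_CC − 0.2 − V_E)/R_C = (10.8 − 1.93)/2.2 = 4.03 mA.
Check: I_B = (6.5 − 1.93)/68 = 0.0672 mA, and β·I_B = 5.38 mA > I_C, confirming saturation.

saturation; I_C ≈ 4 mA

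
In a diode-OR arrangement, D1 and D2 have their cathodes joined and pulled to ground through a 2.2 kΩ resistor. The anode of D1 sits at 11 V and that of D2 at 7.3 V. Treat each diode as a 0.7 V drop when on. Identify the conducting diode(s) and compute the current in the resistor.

Only D1 conducts; I_R ≈ 4.7 mA

Assume both conduct. Then node N would need to be at both 11−0.7 = 10.3 V and 7.3−0.7 = 6.6 V, which is impossible.
Assume only D1 conducts: V_N = 11 − 0.7 = 10.3 V, so I_R = 10.3/2.2 = 4.68 mA.
Check D2: its anode-to-cathode voltage is 7.3 − 10.3 = -3 V < 0.7 V, so it is off. The assumption is consistent.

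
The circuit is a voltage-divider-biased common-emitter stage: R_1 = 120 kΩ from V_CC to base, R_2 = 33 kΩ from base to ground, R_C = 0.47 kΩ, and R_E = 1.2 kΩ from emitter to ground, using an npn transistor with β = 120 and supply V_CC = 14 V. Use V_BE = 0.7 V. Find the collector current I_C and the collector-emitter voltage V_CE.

Thevenize the base divider: V_Th = V_CC·R_2/(R_1+R_2) = 14×33/153 = 3.02 V, R_Th = R_1‖R_2 = 25.9 kΩ.
Base-emitter loop: V_Th = I_B·R_Th + V_BE + (β+1)I_B·R_E, so I_B = (3.02 − 0.7) / (25.9 + 121×1.2) = 0.0136 mA.
I_C = β·I_B = 120×0.0136 = 1.63 mA, and I_E = (β+1)I_B = 1.64 mA.
V_CE = V_CC − I_C·R_C − I_E·R_E = 14 − 1.63×0.47 − 1.64×1.2 = 11.3 V.
V_CE = 11.3 V > 0.2 V confirms active-region operation.

I_C ≈ 1.6 mA, V_CE ≈ 11 V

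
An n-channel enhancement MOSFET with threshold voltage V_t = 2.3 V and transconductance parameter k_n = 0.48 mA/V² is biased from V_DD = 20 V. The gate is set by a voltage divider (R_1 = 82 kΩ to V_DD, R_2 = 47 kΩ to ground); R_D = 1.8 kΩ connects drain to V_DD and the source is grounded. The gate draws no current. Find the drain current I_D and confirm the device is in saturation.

V_G = V_DD·R_2/(R_1+R_2) = 20×47/129 = 7.29 V. With the source grounded, V_GS = V_G = 7.29 V.
Assume saturation: I_D = (k_n/2)(V_GS − V_t)² = (0.48/2)×(7.29 − 2.3)² = 0.24×4.99² = 5.97 mA.
V_DS = V_DD − I_D·R_D = 20 − 5.97×1.8 = 9.26 V.
Saturation requires V_DS ≥ V_GS − V_t = 4.99 V; 9.26 ≥ 4.99 ✓.

I_D ≈ 6 mA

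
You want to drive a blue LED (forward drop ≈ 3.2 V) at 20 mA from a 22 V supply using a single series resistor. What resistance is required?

The resistor drops V_S − V_D = 22 − 3.2 = 18.8 V at 20 mA.
R = 18.8 V / 20 mA = 0.94 kΩ.

R ≈ 0.94 kΩ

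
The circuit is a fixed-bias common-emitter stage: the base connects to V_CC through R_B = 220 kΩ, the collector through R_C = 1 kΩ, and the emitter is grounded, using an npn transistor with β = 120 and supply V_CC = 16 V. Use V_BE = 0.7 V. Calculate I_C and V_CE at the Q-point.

I_C ≈ 8.3 mA, V_CE ≈ 7.7 V

Base loop: V_CC = I_B·R_B + V_BE, so I_B = (16 − 0.7)/220 kΩ = 0.0695 mA.
In the active region I_C = β·I_B = 120 × 0.0695 = 8.35 mA.
Collector loop: V_CE = V_CC − I_C·R_C = 16 − 8.35×1 = 7.65 V.
Since V_CE = 7.65 V > V_CE(sat) ≈ 0.2 V, the transistor is in the active region as assumed.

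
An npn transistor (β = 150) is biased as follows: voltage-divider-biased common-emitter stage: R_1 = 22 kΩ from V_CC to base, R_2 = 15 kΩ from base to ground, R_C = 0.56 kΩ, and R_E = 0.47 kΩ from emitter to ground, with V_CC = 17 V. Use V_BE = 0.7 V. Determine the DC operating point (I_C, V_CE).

Thevenize the base divider: V_Th = V_CC·R_2/(R_1+R_2) = 17×15/37 = 6.89 V, R_Th = R_1‖R_2 = 8.92 kΩ.
Base-emitter loop: V_Th = I_B·R_Th + V_BE + (β+1)I_B·R_E, so I_B = (6.89 − 0.7) / (8.92 + 151×0.47) = 0.0775 mA.
I_C = β·I_B = 150×0.0775 = 11.6 mA, and I_E = (β+1)I_B = 11.7 mA.
V_CE = V_CC − I_C·R_C − I_E·R_E = 17 − 11.6×0.56 − 11.7×0.47 = 4.99 V.
V_CE = 4.99 V > 0.2 V confirms active-region operation.

I_C ≈ 12 mA, V_CE ≈ 5 V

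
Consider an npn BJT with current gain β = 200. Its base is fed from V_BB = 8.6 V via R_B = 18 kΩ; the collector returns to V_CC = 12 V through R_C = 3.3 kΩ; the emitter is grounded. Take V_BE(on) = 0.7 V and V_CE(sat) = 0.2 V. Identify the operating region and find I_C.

Assume active: I_B = (8.6 − 0.7)/18 = 0.439 mA, giving I_C = β·I_B = 87.8 mA.
But then V_CE = 12 − 87.8×3.3 = -278 V < V_CE(sat) = 0.2 V — impossible in the active region.
So the transistor is saturated. With V_CE = 0.2 V, I_C = (V_CC − 0.2)/R_C = 11.8/3.3 = 3.58 mA.
Check: β·I_B = 87.8 mA > I_C = 3.58 mA, confirming saturation.

saturation; I_C ≈ 3.6 mA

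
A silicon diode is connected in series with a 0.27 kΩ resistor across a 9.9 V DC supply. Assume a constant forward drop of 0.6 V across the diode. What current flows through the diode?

KVL around the loop: 9.9 = V_D + I·R = 0.6 + I × 0.27 kΩ.
So I = (9.9 − 0.6) / 0.27 kΩ = 9.3 / 0.27 = 34.4 mA.

I ≈ 34 mA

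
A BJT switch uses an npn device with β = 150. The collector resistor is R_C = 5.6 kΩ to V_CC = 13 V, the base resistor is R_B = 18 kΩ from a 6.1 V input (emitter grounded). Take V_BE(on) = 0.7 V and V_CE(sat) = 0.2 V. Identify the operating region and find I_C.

Assume active: I_B = (6.1 − 0.7)/18 = 0.3 mA, giving I_C = β·I_B = 45 mA.
But then V_CE = 13 − 45×5.6 = -239 V < V_CE(sat) = 0.2 V — impossible in the active region.
So the transistor is saturated. With V_CE = 0.2 V, I_C = (V_CC − 0.2)/R_C = 12.8/5.6 = 2.29 mA.
Check: β·I_B = 45 mA > I_C = 2.29 mA, confirming saturation.

saturation; I_C ≈ 2.3 mA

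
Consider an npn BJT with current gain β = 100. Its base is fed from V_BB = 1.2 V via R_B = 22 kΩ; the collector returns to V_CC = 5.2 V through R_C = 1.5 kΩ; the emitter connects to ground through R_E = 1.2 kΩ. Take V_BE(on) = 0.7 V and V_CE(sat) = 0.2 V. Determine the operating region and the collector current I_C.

active; I_C ≈ 0.35 mA

Assume active. Base-emitter loop: I_B = (V_BB − V_BE)/(R_B + (β+1)R_E) = (1.2 − 0.7)/(22 + 101×1.2) = 0.00349 mA.
I_C = β·I_B = 100×0.00349 = 0.349 mA.
V_CE = V_CC − I_C·R_C − I_E·R_E = 5.2 − 0.349×1.5 − 0.353×1.2 = 4.25 V > V_CE(sat), so the active-region assumption holds.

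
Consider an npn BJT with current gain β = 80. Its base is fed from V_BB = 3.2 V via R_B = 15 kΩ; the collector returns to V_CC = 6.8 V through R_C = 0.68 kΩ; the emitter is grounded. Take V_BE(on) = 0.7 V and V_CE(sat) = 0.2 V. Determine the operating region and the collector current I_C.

saturation; I_C ≈ 9.7 mA

Assume active: I_B = (3.2 − 0.7)/15 = 0.167 mA, giving I_C = β·I_B = 13.3 mA.
But then V_CE = 6.8 − 13.3×0.68 = -2.27 V < V_CE(sat) = 0.2 V — impossible in the active region.
So the transistor is saturated. With V_CE = 0.2 V, I_C = (V_CC − 0.2)/R_C = 6.6/0.68 = 9.71 mA.
Check: β·I_B = 13.3 mA > I_C = 9.71 mA, confirming saturation.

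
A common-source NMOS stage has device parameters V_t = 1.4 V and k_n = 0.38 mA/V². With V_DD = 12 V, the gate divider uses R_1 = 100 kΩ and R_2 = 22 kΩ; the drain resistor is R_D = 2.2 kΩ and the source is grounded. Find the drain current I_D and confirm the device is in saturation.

I_D ≈ 0.11 mA

V_G = V_DD·R_2/(R_1+R_2) = 12×22/122 = 2.16 V. With the source grounded, V_GS = V_G = 2.16 V.
Assume saturation: I_D = (k_n/2)(V_GS − V_t)² = (0.38/2)×(2.16 − 1.4)² = 0.19×0.764² = 0.111 mA.
V_DS = V_DD − I_D·R_D = 12 − 0.111×2.2 = 11.8 V.
Saturation requires V_DS ≥ V_GS − V_t = 0.764 V; 11.8 ≥ 0.764 ✓.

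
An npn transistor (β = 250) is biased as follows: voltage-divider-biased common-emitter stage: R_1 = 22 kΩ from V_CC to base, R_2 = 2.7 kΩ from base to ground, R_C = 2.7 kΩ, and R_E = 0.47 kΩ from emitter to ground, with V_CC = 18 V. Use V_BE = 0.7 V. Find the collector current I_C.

I_C ≈ 2.6 mA

Thevenize the base divider: V_Th = V_CC·R_2/(R_1+R_2) = 18×2.7/24.7 = 1.97 V, R_Th = R_1‖R_2 = 2.4 kΩ.
Base-emitter loop: V_Th = I_B·R_Th + V_BE + (β+1)I_B·R_E, so I_B = (1.97 − 0.7) / (2.4 + 251×0.47) = 0.0105 mA.
I_C = β·I_B = 250×0.0105 = 2.63 mA, and I_E = (β+1)I_B = 2.64 mA.
V_CE = V_CC − I_C·R_C − I_E·R_E = 18 − 2.63×2.7 − 2.64×0.47 = 9.65 V.
V_CE = 9.65 V > 0.2 V confirms active-region operation.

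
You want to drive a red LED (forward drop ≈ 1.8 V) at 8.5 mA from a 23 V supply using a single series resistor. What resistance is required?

The resistor drops V_S − V_D = 23 − 1.8 = 21.2 V at 8.5 mA.
R = 21.2 V / 8.5 mA = 2.49 kΩ.

R ≈ 2.5 kΩ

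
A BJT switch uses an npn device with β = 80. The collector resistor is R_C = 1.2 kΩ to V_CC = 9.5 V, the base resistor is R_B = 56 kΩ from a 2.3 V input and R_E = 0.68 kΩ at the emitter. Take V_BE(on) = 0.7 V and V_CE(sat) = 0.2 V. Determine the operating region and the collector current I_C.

active; I_C ≈ 1.2 mA

Assume active. Base-emitter loop: I_B = (V_BB − V_BE)/(R_B + (β+1)R_E) = (2.3 − 0.7)/(56 + 81×0.68) = 0.0144 mA.
I_C = β·I_B = 80×0.0144 = 1.15 mA.
V_CE = V_CC − I_C·R_C − I_E·R_E = 9.5 − 1.15×1.2 − 1.17×0.68 = 7.32 V > V_CE(sat), so the active-region assumption holds.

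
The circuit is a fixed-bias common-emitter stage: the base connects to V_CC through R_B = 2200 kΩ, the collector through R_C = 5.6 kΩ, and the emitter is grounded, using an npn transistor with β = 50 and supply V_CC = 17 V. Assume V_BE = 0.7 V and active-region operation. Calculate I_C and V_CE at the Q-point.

I_C ≈ 0.37 mA, V_CE ≈ 15 V

Base loop: V_CC = I_B·R_B + V_BE, so I_B = (17 − 0.7)/2200 kΩ = 0.00741 mA.
In the active region I_C = β·I_B = 50 × 0.00741 = 0.37 mA.
Collector loop: V_CE = V_CC − I_C·R_C = 17 − 0.37×5.6 = 14.9 V.
Since V_CE = 14.9 V > V_CE(sat) ≈ 0.2 V, the transistor is in the active region as assumed.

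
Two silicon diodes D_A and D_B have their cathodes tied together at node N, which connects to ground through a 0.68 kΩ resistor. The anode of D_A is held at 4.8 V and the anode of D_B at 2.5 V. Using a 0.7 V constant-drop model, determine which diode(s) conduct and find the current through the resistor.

Assume both conduct. Then node N would need to be at both 4.8−0.7 = 4.1 V and 2.5−0.7 = 1.8 V, which is impossible.
Assume only D_A conducts: V_N = 4.8 − 0.7 = 4.1 V, so I_R = 4.1/0.68 = 6.03 mA.
Check D_B: its anode-to-cathode voltage is 2.5 − 4.1 = -1.6 V < 0.7 V, so it is off. The assumption is consistent.

Only D_A conducts; I_R ≈ 6 mA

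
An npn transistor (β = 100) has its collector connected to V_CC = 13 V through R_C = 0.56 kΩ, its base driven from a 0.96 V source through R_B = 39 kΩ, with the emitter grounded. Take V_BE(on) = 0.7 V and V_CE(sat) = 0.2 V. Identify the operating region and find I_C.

Assume active. Base-emitter loop: I_B = (V_BB − V_BE)/R_B = (0.96 − 0.7)/39 = 0.00667 mA.
I_C = β·I_B = 100×0.00667 = 0.667 mA.
V_CE = V_CC − I_C·R_C = 13 − 0.667×0.56 = 12.6 V > V_CE(sat), so the active-region assumption holds.

active; I_C ≈ 0.67 mA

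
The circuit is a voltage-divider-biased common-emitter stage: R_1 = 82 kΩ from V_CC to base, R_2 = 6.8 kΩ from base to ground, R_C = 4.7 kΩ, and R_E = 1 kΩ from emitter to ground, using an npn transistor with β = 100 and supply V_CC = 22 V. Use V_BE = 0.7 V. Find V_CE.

Thevenize the base divider: V_Th = V_CC·R_2/(R_1+R_2) = 22×6.8/88.8 = 1.68 V, R_Th = R_1‖R_2 = 6.28 kΩ.
Base-emitter loop: V_Th = I_B·R_Th + V_BE + (β+1)I_B·R_E, so I_B = (1.68 − 0.7) / (6.28 + 101×1) = 0.00918 mA.
I_C = β·I_B = 100×0.00918 = 0.918 mA, and I_E = (β+1)I_B = 0.927 mA.
V_CE = V_CC − I_C·R_C − I_E·R_E = 22 − 0.918×4.7 − 0.927×1 = 16.8 V.
V_CE = 16.8 V > 0.2 V confirms active-region operation.

V_CE ≈ 17 V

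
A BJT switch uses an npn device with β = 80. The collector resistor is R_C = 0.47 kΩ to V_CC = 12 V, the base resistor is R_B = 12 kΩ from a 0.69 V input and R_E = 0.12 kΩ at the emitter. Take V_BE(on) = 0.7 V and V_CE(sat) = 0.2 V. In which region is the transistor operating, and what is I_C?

cutoff; I_C ≈ 0

V_BB = 0.69 V ≤ V_BE(on) = 0.7 V, so the base-emitter junction is not forward biased.
The transistor is in cutoff: I_B = I_C = 0.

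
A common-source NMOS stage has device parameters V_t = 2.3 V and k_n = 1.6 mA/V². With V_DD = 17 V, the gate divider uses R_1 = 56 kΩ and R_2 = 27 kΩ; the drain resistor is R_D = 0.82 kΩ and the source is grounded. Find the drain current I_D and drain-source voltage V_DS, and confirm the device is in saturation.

I_D ≈ 8.3 mA, V_DS ≈ 10 V

V_G = V_DD·R_2/(R_1+R_2) = 17×27/83 = 5.53 V. With the source grounded, V_GS = V_G = 5.53 V.
Assume saturation: I_D = (k_n/2)(V_GS − V_t)² = (1.6/2)×(5.53 − 2.3)² = 0.8×3.23² = 8.35 mA.
V_DS = V_DD − I_D·R_D = 17 − 8.35×0.82 = 10.2 V.
Saturation requires V_DS ≥ V_GS − V_t = 3.23 V; 10.2 ≥ 3.23 ✓.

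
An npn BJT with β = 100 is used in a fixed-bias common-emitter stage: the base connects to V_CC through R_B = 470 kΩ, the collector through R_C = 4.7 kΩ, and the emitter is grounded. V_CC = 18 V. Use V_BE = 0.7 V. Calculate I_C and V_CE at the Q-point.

I_C ≈ 3.7 mA, V_CE ≈ 0.7 V

Base loop: V_CC = I_B·R_B + V_BE, so I_B = (18 − 0.7)/470 kΩ = 0.0368 mA.
In the active region I_C = β·I_B = 100 × 0.0368 = 3.68 mA.
Collector loop: V_CE = V_CC − I_C·R_C = 18 − 3.68×4.7 = 0.7 V.
Since V_CE = 0.7 V > V_CE(sat) ≈ 0.2 V, the transistor is in the active region as assumed.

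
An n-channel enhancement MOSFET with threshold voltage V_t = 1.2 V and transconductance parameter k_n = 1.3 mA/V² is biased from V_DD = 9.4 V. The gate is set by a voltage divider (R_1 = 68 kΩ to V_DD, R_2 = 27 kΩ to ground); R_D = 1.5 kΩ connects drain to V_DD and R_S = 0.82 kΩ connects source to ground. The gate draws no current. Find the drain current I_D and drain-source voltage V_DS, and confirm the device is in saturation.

I_D ≈ 0.61 mA, V_DS ≈ 8 V

V_G = V_DD·R_2/(R_1+R_2) = 9.4×27/95 = 2.67 V.
Assume saturation: I_D = (k_n/2)(V_GS − V_t)² with V_GS = V_G − I_D·R_S = 2.67 − 0.82·I_D.
Substituting gives 0.437·I_D² − 2.57·I_D + 1.41 = 0, with roots I_D = 0.612 or 5.27 mA.
The root I_D = 5.27 mA gives V_GS = -1.65 V ≤ V_t, so take I_D = 0.612 mA.
Then V_GS = 2.17 V and V_DS = V_DD − I_D(R_D+R_S) = 9.4 − 0.612×2.32 = 7.98 V.
Saturation requires V_DS ≥ V_GS − V_t = 0.97 V; 7.98 ≥ 0.97 ✓.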